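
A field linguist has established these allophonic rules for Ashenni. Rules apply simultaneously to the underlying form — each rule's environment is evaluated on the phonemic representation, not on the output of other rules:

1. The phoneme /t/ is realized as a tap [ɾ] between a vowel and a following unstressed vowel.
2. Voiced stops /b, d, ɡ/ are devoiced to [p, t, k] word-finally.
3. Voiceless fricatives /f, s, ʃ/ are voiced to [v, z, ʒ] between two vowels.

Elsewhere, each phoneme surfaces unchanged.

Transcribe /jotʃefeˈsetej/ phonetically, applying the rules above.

[jotʃeveˈzeɾej]

/j/ (word-initial) is unaffected → [j].
/o/ stays [o].
/t/ — between /o/ and /ʃ/; rule 1 does not apply here → [t].
/ʃ/ (between /t/ and /e/): rule 3 targets it, but not between two vowels → unchanged [ʃ].
/e/ (between /ʃ/ and /f/) is unaffected → [e].
/f/ meets the environment for rule 3 (between two vowels) → [v].
/e/ — not in any rule's target class → [e].
/s/ — between /e/ and /e/, between two vowels — surfaces as [z] (rule 3).
/e/ (between /s/ and /t/) is unaffected → [e].
Rule 1 applies to /t/ (between /e/ and /e/: between a vowel and a following unstressed vowel) → [ɾ].
/e/ (between /t/ and /j/): no rule targets it → [e].
/j/ — not in any rule's target class → [j].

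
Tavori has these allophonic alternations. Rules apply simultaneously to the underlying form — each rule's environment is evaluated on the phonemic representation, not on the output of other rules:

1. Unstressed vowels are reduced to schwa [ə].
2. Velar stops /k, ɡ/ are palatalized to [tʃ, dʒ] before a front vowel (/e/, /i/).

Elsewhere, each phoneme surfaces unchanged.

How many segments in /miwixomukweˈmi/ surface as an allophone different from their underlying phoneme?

Segments that undergo a rule: /i/ → [ə] (rule 1); /i/ → [ə] (rule 1); /o/ → [ə] (rule 1); /u/ → [ə] (rule 1); /e/ → [ə] (rule 1).
All other segments surface unchanged.

5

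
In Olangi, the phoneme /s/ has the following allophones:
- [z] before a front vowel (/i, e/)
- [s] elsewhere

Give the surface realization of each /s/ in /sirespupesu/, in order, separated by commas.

Occurrence 1 (position 1): before a front vowel (/i, e/) → [z].
Occurrence 2 (position 5): no conditioning environment matches → elsewhere allophone [s].
Occurrence 3 (position 10): no conditioning environment matches → elsewhere allophone [s].

[z], [s], [s]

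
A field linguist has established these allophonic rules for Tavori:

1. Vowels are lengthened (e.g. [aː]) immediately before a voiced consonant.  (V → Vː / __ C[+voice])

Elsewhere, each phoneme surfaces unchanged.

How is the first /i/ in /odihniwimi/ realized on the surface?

/i/ — between /d/ and /h/; rule 1 does not apply here → [i].

[i]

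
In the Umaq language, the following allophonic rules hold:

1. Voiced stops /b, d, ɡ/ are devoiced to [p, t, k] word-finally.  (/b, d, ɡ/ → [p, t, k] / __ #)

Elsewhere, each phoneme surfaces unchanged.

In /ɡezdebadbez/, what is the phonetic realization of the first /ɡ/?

[ɡ]

/ɡ/ (word-initial): rule 1 targets it, but not word-finally → unchanged [ɡ].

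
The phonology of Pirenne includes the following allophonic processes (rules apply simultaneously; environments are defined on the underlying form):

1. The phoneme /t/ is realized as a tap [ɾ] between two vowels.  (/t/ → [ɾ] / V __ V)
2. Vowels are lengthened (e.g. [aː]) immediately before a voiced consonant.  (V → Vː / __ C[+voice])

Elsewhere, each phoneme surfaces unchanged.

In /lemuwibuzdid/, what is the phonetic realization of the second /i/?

/i/ meets the environment for rule 2 (before a voiced consonant) → [iː].

[iː]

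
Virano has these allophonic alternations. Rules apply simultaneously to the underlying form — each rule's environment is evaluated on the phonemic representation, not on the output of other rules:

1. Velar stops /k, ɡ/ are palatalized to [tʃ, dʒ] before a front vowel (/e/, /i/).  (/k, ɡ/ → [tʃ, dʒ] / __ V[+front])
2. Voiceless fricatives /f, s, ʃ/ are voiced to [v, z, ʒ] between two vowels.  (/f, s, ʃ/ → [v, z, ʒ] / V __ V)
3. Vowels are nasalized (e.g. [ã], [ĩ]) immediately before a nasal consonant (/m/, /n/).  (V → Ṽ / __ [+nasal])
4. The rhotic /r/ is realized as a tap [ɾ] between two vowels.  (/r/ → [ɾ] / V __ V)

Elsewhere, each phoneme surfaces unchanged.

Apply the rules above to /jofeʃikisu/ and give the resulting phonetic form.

[joveʒitʃizu]

/j/ (word-initial) is unaffected → [j].
/o/ (between /j/ and /f/) is in the target of rule 3 but the environment (before a nasal consonant) is not met → [o].
/f/ meets the environment for rule 2 (between two vowels) → [v].
/e/ — between /f/ and /ʃ/; rule 3 does not apply here → [e].
Rule 2 applies to /ʃ/ (between /e/ and /i/: between two vowels) → [ʒ].
/i/ (between /ʃ/ and /k/) is in the target of rule 3 but the environment (before a nasal consonant) is not met → [i].
/k/ (between /i/ and /i/) occurs before a front vowel → [tʃ] by rule 1.
/i/ — between /k/ and /s/; rule 3 does not apply here → [i].
/s/ meets the environment for rule 2 (between two vowels) → [z].
/u/ — word-final; rule 3 does not apply here → [u].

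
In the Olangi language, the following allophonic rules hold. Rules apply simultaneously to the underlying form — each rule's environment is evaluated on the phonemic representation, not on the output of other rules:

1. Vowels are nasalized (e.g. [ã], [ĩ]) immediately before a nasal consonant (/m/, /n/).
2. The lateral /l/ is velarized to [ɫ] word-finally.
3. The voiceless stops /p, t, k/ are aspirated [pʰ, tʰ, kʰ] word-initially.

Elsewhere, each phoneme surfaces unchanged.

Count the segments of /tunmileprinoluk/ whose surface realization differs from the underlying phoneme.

Segments that undergo a rule: /t/ → [tʰ] (rule 3); /u/ → [ũ] (rule 1); /i/ → [ĩ] (rule 1).
All other segments surface unchanged.

3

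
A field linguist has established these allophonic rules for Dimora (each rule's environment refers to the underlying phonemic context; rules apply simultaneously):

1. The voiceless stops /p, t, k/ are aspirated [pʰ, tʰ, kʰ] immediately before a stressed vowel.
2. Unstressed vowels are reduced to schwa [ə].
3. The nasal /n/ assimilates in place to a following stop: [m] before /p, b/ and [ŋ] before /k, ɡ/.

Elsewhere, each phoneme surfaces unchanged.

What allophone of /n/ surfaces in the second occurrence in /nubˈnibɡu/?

[n]

/n/ — between /b/ and /i/; rule 3 does not apply here → [n].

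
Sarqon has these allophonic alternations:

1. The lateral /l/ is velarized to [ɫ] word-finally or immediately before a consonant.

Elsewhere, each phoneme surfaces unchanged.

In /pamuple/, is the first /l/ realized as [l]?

/l/ (between /p/ and /e/): rule 1 targets it, but not word-finally or immediately before a consonant → unchanged [l].
The actual realization is [l], which matches [l].

Yes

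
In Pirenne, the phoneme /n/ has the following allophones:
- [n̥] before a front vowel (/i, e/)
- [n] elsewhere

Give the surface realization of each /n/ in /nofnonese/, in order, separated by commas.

[n], [n], [n̥]

Occurrence 1 (position 1): no conditioning environment matches → elsewhere allophone [n].
Occurrence 2 (position 4): no conditioning environment matches → elsewhere allophone [n].
Occurrence 3 (position 6): before a front vowel (/i, e/) → [n̥].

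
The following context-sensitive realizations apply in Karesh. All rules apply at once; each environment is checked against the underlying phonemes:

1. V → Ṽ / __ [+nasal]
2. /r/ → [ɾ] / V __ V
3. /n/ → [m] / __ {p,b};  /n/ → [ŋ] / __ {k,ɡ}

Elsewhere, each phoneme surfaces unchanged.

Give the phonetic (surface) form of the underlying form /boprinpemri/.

/b/ stays [b].
/o/ (between /b/ and /p/) is in the target of rule 1 but the environment (before a nasal consonant) is not met → [o].
/p/ (between /o/ and /r/): no rule targets it → [p].
/r/ (between /p/ and /i/) fails the environment for rule 2, so it stays [r].
/i/ (between /r/ and /n/): before a nasal consonant, so rule 1 applies → [ĩ].
/n/ — between /i/ and /p/, before a labial or velar stop — surfaces as [m] (rule 3).
/p/ — not in any rule's target class → [p].
/e/ — between /p/ and /m/, before a nasal consonant — surfaces as [ẽ] (rule 1).
/m/ (between /e/ and /r/) is unaffected → [m].
/r/ — between /m/ and /i/; rule 2 does not apply here → [r].
/i/ (word-final) is in the target of rule 1 but the environment (before a nasal consonant) is not met → [i].

[boprĩmpẽmri]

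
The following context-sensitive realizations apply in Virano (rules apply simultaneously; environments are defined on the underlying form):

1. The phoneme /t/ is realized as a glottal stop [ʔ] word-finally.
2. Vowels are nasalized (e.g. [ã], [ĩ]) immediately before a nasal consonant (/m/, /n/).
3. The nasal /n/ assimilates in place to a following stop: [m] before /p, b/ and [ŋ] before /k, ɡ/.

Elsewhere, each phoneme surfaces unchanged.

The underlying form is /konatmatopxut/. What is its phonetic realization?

/k/ (word-initial): no rule targets it → [k].
/o/ (between /k/ and /n/): before a nasal consonant, so rule 2 applies → [õ].
/n/ — between /o/ and /a/; rule 3 does not apply here → [n].
/a/ (between /n/ and /t/) is in the target of rule 2 but the environment (before a nasal consonant) is not met → [a].
/t/ (between /a/ and /m/) is in the target of rule 1 but the environment (word-finally) is not met → [t].
/m/ stays [m].
/a/ (between /m/ and /t/): rule 2 targets it, but not before a nasal consonant → unchanged [a].
/t/ (between /a/ and /o/) is in the target of rule 1 but the environment (word-finally) is not met → [t].
/o/ (between /t/ and /p/) is in the target of rule 2 but the environment (before a nasal consonant) is not met → [o].
/p/ stays [p].
/x/ — not in any rule's target class → [x].
/u/ (between /x/ and /t/) fails the environment for rule 2, so it stays [u].
Rule 1 applies to /t/ (word-final: word-finally) → [ʔ].

[kõnatmatopxuʔ]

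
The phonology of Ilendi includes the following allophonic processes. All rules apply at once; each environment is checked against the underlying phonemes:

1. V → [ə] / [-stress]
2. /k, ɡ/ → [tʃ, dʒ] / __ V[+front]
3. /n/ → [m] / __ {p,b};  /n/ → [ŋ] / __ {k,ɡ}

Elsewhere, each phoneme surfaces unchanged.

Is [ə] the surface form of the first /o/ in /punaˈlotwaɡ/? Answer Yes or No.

/o/ (between /l/ and /t/) fails the environment for rule 1, so it stays [o].
The actual realization is [o], not [ə].

No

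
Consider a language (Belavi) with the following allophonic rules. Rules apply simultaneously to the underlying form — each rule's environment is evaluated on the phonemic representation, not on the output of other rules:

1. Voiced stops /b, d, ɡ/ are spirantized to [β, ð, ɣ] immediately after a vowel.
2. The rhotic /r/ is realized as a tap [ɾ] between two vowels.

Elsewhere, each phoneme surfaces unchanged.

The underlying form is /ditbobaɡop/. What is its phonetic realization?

/d/ (word-initial): rule 1 targets it, but not immediately after a vowel → unchanged [d].
/i/ — not in any rule's target class → [i].
/t/ (between /i/ and /b/) is unaffected → [t].
/b/ (between /t/ and /o/) fails the environment for rule 1, so it stays [b].
/o/ stays [o].
/b/ (between /o/ and /a/) occurs immediately after a vowel → [β] by rule 1.
/a/ (between /b/ and /ɡ/) is unaffected → [a].
/ɡ/ meets the environment for rule 1 (immediately after a vowel) → [ɣ].
/o/ (between /ɡ/ and /p/): no rule targets it → [o].
/p/ stays [p].

[ditboβaɣop]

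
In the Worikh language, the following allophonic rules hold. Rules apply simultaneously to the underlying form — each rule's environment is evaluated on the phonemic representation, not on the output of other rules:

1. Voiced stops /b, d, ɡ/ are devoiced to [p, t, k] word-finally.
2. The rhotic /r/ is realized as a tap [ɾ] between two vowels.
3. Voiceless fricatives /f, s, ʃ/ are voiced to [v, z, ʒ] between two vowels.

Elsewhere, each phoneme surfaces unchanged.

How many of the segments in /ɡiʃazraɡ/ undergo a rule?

Segments that undergo a rule: /ʃ/ → [ʒ] (rule 3); /ɡ/ → [k] (rule 1).
All other segments surface unchanged.

2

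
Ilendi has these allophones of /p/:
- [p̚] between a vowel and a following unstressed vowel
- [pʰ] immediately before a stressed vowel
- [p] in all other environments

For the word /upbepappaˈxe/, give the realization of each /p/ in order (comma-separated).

Occurrence 1 (position 2): no conditioning environment matches → elsewhere allophone [p].
Occurrence 2 (position 5): between a vowel and a following unstressed vowel → [p̚].
Occurrence 3 (position 7): no conditioning environment matches → elsewhere allophone [p].
Occurrence 4 (position 8): no conditioning environment matches → elsewhere allophone [p].

[p], [p̚], [p], [p]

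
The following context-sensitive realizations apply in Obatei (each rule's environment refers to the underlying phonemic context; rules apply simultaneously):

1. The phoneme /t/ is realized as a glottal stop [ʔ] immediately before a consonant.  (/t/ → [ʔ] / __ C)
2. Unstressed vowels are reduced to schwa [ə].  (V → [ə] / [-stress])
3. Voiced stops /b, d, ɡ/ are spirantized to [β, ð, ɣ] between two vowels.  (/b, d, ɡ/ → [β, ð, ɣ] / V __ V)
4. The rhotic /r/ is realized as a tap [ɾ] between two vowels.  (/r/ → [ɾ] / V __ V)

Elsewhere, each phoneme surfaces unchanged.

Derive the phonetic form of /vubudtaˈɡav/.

/u/ meets the environment for rule 2 (in an unstressed syllable) → [ə].
/b/ (between /u/ and /u/): between two vowels, so rule 3 applies → [β].
Rule 2 applies to /u/ (between /b/ and /d/: in an unstressed syllable) → [ə].
/d/ — between /u/ and /t/; rule 3 does not apply here → [d].
/t/ (between /d/ and /a/) is in the target of rule 1 but the environment (immediately before a consonant) is not met → [t].
/a/ (between /t/ and /ɡ/) occurs in an unstressed syllable → [ə] by rule 2.
/ɡ/ — between /a/ and /a/, between two vowels — surfaces as [ɣ] (rule 3).
/a/ (between /ɡ/ and /v/): rule 2 targets it, but not in an unstressed syllable → unchanged [a].

[vəβədtəˈɣav]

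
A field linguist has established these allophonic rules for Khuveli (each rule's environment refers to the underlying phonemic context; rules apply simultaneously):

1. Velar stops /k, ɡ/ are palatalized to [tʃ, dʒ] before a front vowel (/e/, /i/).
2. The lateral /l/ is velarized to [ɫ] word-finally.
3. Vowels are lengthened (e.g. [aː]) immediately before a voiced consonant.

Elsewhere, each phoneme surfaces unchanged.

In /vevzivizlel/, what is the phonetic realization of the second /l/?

[ɫ]

/l/ meets the environment for rule 2 (word-finally) → [ɫ].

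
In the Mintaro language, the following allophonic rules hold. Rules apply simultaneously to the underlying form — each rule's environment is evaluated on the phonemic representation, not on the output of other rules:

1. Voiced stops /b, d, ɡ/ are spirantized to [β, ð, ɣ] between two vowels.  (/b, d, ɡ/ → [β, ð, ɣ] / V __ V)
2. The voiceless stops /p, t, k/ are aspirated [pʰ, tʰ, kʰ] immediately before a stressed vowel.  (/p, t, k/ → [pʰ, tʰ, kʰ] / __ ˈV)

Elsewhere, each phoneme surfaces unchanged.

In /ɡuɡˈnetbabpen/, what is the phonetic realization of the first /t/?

/t/ (between /e/ and /b/): rule 2 targets it, but not immediately before a stressed vowel → unchanged [t].

[t]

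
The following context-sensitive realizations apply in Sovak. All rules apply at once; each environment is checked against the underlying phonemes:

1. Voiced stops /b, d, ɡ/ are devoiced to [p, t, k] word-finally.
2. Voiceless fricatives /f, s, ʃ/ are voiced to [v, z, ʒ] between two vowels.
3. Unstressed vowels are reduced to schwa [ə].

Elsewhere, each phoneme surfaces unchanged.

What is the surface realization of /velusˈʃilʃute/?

[vələsˈʃilʃətə]

/v/ — not in any rule's target class → [v].
/e/ — between /v/ and /l/, in an unstressed syllable — surfaces as [ə] (rule 3).
/l/ (between /e/ and /u/): no rule targets it → [l].
/u/ — between /l/ and /s/, in an unstressed syllable — surfaces as [ə] (rule 3).
/s/ (between /u/ and /ʃ/): rule 2 targets it, but not between two vowels → unchanged [s].
/ʃ/ — between /s/ and /i/; rule 2 does not apply here → [ʃ].
/i/ (between /ʃ/ and /l/) fails the environment for rule 3, so it stays [i].
/l/ stays [l].
/ʃ/ (between /l/ and /u/) is in the target of rule 2 but the environment (between two vowels) is not met → [ʃ].
Rule 3 applies to /u/ (between /ʃ/ and /t/: in an unstressed syllable) → [ə].
/t/ — not in any rule's target class → [t].
Rule 3 applies to /e/ (word-final: in an unstressed syllable) → [ə].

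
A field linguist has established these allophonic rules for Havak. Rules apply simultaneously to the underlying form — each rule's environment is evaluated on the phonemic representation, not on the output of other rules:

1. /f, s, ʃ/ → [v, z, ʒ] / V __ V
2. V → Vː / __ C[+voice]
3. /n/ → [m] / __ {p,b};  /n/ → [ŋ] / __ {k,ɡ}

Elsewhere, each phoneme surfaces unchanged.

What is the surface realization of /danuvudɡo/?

/d/ (word-initial) is unaffected → [d].
/a/ — between /d/ and /n/, before a voiced consonant — surfaces as [aː] (rule 2).
/n/ (between /a/ and /u/) is in the target of rule 3 but the environment (before a labial or velar stop) is not met → [n].
/u/ (between /n/ and /v/): before a voiced consonant, so rule 2 applies → [uː].
/v/ (between /u/ and /u/): no rule targets it → [v].
/u/ (between /v/ and /d/): before a voiced consonant, so rule 2 applies → [uː].
/d/ (between /u/ and /ɡ/): no rule targets it → [d].
/ɡ/ stays [ɡ].
/o/ — word-final; rule 2 does not apply here → [o].

[daːnuːvuːdɡo]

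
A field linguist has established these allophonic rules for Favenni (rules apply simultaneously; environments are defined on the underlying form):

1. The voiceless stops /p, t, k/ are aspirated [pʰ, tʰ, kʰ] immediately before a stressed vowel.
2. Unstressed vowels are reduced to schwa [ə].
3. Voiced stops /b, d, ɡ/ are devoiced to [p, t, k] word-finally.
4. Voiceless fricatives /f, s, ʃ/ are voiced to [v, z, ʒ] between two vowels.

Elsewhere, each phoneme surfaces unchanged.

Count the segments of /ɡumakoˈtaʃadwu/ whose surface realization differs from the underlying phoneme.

7

Segments that undergo a rule: /u/ → [ə] (rule 2); /a/ → [ə] (rule 2); /o/ → [ə] (rule 2); /t/ → [tʰ] (rule 1); /ʃ/ → [ʒ] (rule 4); /a/ → [ə] (rule 2); /u/ → [ə] (rule 2).
All other segments surface unchanged.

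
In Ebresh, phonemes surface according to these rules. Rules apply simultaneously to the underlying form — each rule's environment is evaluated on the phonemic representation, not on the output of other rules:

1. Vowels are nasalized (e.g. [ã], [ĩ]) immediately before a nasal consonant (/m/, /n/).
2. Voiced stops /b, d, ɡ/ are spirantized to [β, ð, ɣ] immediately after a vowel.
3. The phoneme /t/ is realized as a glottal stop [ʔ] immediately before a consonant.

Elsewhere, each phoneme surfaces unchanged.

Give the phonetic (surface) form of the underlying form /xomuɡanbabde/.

/x/ stays [x].
Rule 1 applies to /o/ (between /x/ and /m/: before a nasal consonant) → [õ].
/m/ (between /o/ and /u/) is unaffected → [m].
/u/ (between /m/ and /ɡ/) is in the target of rule 1 but the environment (before a nasal consonant) is not met → [u].
/ɡ/ — between /u/ and /a/, immediately after a vowel — surfaces as [ɣ] (rule 2).
/a/ meets the environment for rule 1 (before a nasal consonant) → [ã].
/n/ (between /a/ and /b/) is unaffected → [n].
/b/ (between /n/ and /a/): rule 2 targets it, but not immediately after a vowel → unchanged [b].
/a/ (between /b/ and /b/) is in the target of rule 1 but the environment (before a nasal consonant) is not met → [a].
/b/ — between /a/ and /d/, immediately after a vowel — surfaces as [β] (rule 2).
/d/ (between /b/ and /e/) is in the target of rule 2 but the environment (immediately after a vowel) is not met → [d].
/e/ (word-final) fails the environment for rule 1, so it stays [e].

[xõmuɣãnbaβde]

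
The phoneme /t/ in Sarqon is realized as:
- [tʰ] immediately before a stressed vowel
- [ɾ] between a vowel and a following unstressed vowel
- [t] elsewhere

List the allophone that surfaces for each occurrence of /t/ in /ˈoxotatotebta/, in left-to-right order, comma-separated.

[ɾ], [ɾ], [ɾ], [t]

Occurrence 1 (position 4): between a vowel and an unstressed vowel → [ɾ].
Occurrence 2 (position 6): between a vowel and an unstressed vowel → [ɾ].
Occurrence 3 (position 8): between a vowel and an unstressed vowel → [ɾ].
Occurrence 4 (position 11): no conditioning environment matches → elsewhere allophone [t].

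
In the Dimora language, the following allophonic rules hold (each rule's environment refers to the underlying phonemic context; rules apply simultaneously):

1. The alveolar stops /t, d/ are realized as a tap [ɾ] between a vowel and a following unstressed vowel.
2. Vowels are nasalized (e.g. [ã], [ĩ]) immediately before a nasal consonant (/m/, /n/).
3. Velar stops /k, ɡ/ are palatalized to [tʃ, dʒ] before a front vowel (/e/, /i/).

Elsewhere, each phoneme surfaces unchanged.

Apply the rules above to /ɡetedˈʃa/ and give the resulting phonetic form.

/ɡ/ — word-initial, before a front vowel — surfaces as [dʒ] (rule 3).
/e/ (between /ɡ/ and /t/) is in the target of rule 2 but the environment (before a nasal consonant) is not met → [e].
/t/ meets the environment for rule 1 (between a vowel and a following unstressed vowel) → [ɾ].
/e/ (between /t/ and /d/) fails the environment for rule 2, so it stays [e].
/d/ (between /e/ and /ʃ/) is in the target of rule 1 but the environment (between a vowel and a following unstressed vowel) is not met → [d].
/ʃ/ (between /d/ and /a/) is unaffected → [ʃ].
/a/ (word-final) is in the target of rule 2 but the environment (before a nasal consonant) is not met → [a].

[dʒeɾedˈʃa]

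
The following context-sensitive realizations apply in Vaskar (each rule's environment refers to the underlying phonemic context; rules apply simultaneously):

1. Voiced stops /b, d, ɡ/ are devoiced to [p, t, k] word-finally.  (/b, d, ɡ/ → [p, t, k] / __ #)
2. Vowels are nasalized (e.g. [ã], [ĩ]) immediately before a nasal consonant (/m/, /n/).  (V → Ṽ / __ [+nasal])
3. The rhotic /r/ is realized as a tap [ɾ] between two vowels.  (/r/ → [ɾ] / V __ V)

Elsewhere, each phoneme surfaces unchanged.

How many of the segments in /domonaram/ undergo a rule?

4

Segments that undergo a rule: /o/ → [õ] (rule 2); /o/ → [õ] (rule 2); /r/ → [ɾ] (rule 3); /a/ → [ã] (rule 2).
All other segments surface unchanged.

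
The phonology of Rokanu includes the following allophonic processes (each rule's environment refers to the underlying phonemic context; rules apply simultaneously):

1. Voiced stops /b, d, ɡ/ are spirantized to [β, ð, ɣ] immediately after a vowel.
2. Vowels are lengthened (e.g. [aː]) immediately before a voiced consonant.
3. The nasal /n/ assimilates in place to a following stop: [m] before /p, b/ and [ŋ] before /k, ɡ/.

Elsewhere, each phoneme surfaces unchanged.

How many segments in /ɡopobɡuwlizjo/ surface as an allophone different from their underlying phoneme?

4

Segments that undergo a rule: /o/ → [oː] (rule 2); /b/ → [β] (rule 1); /u/ → [uː] (rule 2); /i/ → [iː] (rule 2).
All other segments surface unchanged.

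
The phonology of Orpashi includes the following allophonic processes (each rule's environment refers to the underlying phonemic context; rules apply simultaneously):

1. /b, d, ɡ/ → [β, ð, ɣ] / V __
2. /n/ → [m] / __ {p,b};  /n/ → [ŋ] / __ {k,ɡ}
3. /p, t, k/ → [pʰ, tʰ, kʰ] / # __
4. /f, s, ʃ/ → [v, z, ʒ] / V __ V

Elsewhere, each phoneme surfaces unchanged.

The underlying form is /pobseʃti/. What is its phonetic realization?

[pʰoβseʃti]

/p/ (word-initial) occurs word-initially → [pʰ] by rule 3.
Rule 1 applies to /b/ (between /o/ and /s/: immediately after a vowel) → [β].
/s/ (between /b/ and /e/) fails the environment for rule 4, so it stays [s].
/ʃ/ (between /e/ and /t/): rule 4 targets it, but not between two vowels → unchanged [ʃ].
/t/ (between /ʃ/ and /i/) fails the environment for rule 3, so it stays [t].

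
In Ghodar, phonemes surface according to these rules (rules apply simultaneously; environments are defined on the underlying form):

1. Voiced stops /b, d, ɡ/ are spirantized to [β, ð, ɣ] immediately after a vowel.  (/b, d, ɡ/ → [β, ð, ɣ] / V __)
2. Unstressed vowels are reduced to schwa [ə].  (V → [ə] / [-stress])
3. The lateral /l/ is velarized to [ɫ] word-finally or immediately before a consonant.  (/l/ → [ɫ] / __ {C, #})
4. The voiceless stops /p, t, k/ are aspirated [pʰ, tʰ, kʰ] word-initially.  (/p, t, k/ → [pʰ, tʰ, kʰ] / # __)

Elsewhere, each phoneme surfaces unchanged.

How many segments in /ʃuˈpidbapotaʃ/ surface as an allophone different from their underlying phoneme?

5

Segments that undergo a rule: /u/ → [ə] (rule 2); /d/ → [ð] (rule 1); /a/ → [ə] (rule 2); /o/ → [ə] (rule 2); /a/ → [ə] (rule 2).
All other segments surface unchanged.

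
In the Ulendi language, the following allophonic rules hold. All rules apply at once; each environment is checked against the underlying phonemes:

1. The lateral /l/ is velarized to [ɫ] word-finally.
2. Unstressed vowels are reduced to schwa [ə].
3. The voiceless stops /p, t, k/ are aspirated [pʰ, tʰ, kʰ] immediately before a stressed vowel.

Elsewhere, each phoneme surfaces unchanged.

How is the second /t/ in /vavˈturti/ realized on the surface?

/t/ (between /r/ and /i/): rule 3 targets it, but not immediately before a stressed vowel → unchanged [t].

[t]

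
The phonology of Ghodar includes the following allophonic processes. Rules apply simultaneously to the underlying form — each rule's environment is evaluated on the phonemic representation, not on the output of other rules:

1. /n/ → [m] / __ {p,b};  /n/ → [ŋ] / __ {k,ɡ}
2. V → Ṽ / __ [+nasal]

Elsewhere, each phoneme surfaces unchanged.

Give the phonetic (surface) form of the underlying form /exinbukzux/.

/e/ (word-initial): rule 2 targets it, but not before a nasal consonant → unchanged [e].
/i/ meets the environment for rule 2 (before a nasal consonant) → [ĩ].
/n/ (between /i/ and /b/) occurs before a labial or velar stop → [m] by rule 1.
/u/ (between /b/ and /k/) is in the target of rule 2 but the environment (before a nasal consonant) is not met → [u].
/u/ — between /z/ and /x/; rule 2 does not apply here → [u].

[exĩmbukzux]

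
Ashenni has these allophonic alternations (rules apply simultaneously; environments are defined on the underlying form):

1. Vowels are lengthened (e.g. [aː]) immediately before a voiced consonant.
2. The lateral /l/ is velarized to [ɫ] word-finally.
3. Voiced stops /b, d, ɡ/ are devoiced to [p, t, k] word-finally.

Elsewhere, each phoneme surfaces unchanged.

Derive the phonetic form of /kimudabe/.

[kiːmuːdaːbe]

/i/ (between /k/ and /m/): before a voiced consonant, so rule 1 applies → [iː].
/u/ meets the environment for rule 1 (before a voiced consonant) → [uː].
/d/ — between /u/ and /a/; rule 3 does not apply here → [d].
/a/ (between /d/ and /b/): before a voiced consonant, so rule 1 applies → [aː].
/b/ — between /a/ and /e/; rule 3 does not apply here → [b].
/e/ (word-final) fails the environment for rule 1, so it stays [e].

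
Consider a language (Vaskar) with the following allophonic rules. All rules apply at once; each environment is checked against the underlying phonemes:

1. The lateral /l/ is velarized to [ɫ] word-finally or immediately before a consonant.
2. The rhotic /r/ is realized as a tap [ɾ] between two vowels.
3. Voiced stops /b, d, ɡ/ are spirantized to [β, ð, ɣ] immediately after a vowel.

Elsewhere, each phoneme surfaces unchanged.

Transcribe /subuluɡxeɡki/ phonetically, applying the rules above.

/b/ meets the environment for rule 3 (immediately after a vowel) → [β].
/l/ (between /u/ and /u/) is in the target of rule 1 but the environment (word-finally or immediately before a consonant) is not met → [l].
Rule 3 applies to /ɡ/ (between /u/ and /x/: immediately after a vowel) → [ɣ].
Rule 3 applies to /ɡ/ (between /e/ and /k/: immediately after a vowel) → [ɣ].

[suβuluɣxeɣki]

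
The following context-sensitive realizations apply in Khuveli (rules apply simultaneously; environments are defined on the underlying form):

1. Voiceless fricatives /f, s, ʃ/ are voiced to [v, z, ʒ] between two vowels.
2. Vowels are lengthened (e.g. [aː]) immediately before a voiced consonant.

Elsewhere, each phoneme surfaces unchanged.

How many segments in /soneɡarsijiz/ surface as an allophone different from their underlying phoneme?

5

Segments that undergo a rule: /o/ → [oː] (rule 2); /e/ → [eː] (rule 2); /a/ → [aː] (rule 2); /i/ → [iː] (rule 2); /i/ → [iː] (rule 2).
All other segments surface unchanged.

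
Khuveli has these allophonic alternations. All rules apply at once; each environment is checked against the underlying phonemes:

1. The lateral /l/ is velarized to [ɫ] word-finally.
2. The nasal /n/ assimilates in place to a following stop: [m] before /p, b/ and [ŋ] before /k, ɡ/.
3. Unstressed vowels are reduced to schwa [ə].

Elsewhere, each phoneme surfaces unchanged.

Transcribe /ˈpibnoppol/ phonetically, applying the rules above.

/p/ stays [p].
/i/ — between /p/ and /b/; rule 3 does not apply here → [i].
/b/ (between /i/ and /n/) is unaffected → [b].
/n/ (between /b/ and /o/) fails the environment for rule 2, so it stays [n].
/o/ (between /n/ and /p/) occurs in an unstressed syllable → [ə] by rule 3.
/p/ stays [p].
/p/ — not in any rule's target class → [p].
/o/ — between /p/ and /l/, in an unstressed syllable — surfaces as [ə] (rule 3).
/l/ — word-final, word-finally — surfaces as [ɫ] (rule 1).

[ˈpibnəppəɫ]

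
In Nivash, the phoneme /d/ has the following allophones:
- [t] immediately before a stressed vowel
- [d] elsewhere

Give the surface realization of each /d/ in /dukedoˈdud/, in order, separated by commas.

[d], [d], [t], [d]

Occurrence 1 (position 1): no conditioning environment matches → elsewhere allophone [d].
Occurrence 2 (position 5): no conditioning environment matches → elsewhere allophone [d].
Occurrence 3 (position 7): immediately before a stressed vowel → [t].
Occurrence 4 (position 9): no conditioning environment matches → elsewhere allophone [d].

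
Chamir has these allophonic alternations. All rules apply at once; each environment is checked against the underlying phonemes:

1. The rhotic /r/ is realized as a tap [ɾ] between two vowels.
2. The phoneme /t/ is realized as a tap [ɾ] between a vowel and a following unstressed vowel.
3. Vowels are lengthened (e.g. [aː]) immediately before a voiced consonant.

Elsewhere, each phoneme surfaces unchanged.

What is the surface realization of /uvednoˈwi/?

[uːveːdnoːˈwi]

/u/ (word-initial) occurs before a voiced consonant → [uː] by rule 3.
/v/ (between /u/ and /e/) is unaffected → [v].
Rule 3 applies to /e/ (between /v/ and /d/: before a voiced consonant) → [eː].
/d/ stays [d].
/n/ (between /d/ and /o/): no rule targets it → [n].
/o/ (between /n/ and /w/): before a voiced consonant, so rule 3 applies → [oː].
/w/ stays [w].
/i/ (word-final) is in the target of rule 3 but the environment (before a voiced consonant) is not met → [i].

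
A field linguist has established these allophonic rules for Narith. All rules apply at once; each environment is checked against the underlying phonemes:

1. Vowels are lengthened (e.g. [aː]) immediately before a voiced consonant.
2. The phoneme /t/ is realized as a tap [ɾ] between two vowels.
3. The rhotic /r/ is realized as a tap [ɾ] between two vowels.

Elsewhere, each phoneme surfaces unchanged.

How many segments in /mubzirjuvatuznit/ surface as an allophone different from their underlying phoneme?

Segments that undergo a rule: /u/ → [uː] (rule 1); /i/ → [iː] (rule 1); /u/ → [uː] (rule 1); /t/ → [ɾ] (rule 2); /u/ → [uː] (rule 1).
All other segments surface unchanged.

5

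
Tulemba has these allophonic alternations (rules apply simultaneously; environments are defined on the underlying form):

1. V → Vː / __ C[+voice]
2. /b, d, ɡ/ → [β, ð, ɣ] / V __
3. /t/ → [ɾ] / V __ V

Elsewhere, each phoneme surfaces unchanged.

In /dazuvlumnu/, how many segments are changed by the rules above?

3

Segments that undergo a rule: /a/ → [aː] (rule 1); /u/ → [uː] (rule 1); /u/ → [uː] (rule 1).
All other segments surface unchanged.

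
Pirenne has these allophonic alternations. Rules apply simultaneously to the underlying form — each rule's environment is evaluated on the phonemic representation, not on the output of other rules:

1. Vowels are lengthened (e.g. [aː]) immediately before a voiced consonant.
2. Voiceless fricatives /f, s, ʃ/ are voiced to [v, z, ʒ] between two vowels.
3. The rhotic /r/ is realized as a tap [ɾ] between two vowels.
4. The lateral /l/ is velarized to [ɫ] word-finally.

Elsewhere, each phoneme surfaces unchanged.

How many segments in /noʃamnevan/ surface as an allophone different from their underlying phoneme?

4

Segments that undergo a rule: /ʃ/ → [ʒ] (rule 2); /a/ → [aː] (rule 1); /e/ → [eː] (rule 1); /a/ → [aː] (rule 1).
All other segments surface unchanged.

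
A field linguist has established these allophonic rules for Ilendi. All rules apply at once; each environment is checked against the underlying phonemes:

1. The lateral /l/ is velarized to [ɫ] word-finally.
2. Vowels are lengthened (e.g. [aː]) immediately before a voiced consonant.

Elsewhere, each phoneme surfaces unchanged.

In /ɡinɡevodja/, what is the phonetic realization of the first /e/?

[eː]

Rule 2 applies to /e/ (between /ɡ/ and /v/: before a voiced consonant) → [eː].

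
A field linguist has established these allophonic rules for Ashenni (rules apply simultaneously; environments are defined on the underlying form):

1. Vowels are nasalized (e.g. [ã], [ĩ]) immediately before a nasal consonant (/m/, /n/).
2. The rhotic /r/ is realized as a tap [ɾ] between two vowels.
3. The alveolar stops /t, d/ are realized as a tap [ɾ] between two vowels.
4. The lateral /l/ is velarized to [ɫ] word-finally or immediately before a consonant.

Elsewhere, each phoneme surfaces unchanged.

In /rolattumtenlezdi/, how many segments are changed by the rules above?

2

Segments that undergo a rule: /u/ → [ũ] (rule 1); /e/ → [ẽ] (rule 1).
All other segments surface unchanged.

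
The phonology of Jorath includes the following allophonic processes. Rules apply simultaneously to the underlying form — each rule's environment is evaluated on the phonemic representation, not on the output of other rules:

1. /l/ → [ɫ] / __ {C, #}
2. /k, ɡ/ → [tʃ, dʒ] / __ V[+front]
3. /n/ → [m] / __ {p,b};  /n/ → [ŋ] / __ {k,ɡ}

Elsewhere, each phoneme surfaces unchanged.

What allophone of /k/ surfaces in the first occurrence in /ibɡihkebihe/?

/k/ (between /h/ and /e/): before a front vowel, so rule 2 applies → [tʃ].

[tʃ]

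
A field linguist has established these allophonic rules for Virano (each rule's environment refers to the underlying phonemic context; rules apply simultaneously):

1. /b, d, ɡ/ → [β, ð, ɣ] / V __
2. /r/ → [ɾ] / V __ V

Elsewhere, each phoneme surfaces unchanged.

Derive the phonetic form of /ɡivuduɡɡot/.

[ɡivuðuɣɡot]

/ɡ/ — word-initial; rule 1 does not apply here → [ɡ].
/i/ (between /ɡ/ and /v/) is unaffected → [i].
/v/ — not in any rule's target class → [v].
/u/ (between /v/ and /d/) is unaffected → [u].
Rule 1 applies to /d/ (between /u/ and /u/: immediately after a vowel) → [ð].
/u/ stays [u].
/ɡ/ meets the environment for rule 1 (immediately after a vowel) → [ɣ].
/ɡ/ (between /ɡ/ and /o/) fails the environment for rule 1, so it stays [ɡ].
/o/ (between /ɡ/ and /t/): no rule targets it → [o].
/t/ (word-final): no rule targets it → [t].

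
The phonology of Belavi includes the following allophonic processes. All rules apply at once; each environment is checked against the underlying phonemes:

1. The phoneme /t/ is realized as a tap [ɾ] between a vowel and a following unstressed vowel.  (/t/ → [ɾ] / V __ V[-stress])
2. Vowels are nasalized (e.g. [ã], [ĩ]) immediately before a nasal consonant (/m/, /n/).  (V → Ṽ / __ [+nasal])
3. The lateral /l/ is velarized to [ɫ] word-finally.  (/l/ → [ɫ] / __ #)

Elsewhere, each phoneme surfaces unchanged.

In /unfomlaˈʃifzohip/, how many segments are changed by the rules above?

Segments that undergo a rule: /u/ → [ũ] (rule 2); /o/ → [õ] (rule 2).
All other segments surface unchanged.

2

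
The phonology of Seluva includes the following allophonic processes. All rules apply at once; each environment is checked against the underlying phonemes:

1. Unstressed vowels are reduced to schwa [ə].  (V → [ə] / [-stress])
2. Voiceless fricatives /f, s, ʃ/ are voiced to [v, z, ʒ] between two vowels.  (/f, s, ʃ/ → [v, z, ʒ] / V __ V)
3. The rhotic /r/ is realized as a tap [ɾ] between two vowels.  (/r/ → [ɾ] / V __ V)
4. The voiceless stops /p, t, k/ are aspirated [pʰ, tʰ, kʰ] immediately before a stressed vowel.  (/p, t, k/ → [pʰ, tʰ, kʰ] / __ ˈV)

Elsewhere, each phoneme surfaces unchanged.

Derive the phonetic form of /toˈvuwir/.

[təˈvuwər]

/t/ (word-initial) is in the target of rule 4 but the environment (immediately before a stressed vowel) is not met → [t].
Rule 1 applies to /o/ (between /t/ and /v/: in an unstressed syllable) → [ə].
/u/ (between /v/ and /w/): rule 1 targets it, but not in an unstressed syllable → unchanged [u].
/i/ (between /w/ and /r/) occurs in an unstressed syllable → [ə] by rule 1.
/r/ (word-final) fails the environment for rule 3, so it stays [r].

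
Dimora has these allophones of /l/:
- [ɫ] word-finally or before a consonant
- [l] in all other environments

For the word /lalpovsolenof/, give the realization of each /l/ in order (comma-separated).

[l], [ɫ], [l]

Occurrence 1 (position 1): no conditioning environment matches → elsewhere allophone [l].
Occurrence 2 (position 3): word-finally or before a consonant → [ɫ].
Occurrence 3 (position 9): no conditioning environment matches → elsewhere allophone [l].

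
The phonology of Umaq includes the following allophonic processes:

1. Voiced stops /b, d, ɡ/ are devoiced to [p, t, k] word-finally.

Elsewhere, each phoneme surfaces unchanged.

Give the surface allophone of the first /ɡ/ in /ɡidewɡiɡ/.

/ɡ/ (word-initial) fails the environment for rule 1, so it stays [ɡ].

[ɡ]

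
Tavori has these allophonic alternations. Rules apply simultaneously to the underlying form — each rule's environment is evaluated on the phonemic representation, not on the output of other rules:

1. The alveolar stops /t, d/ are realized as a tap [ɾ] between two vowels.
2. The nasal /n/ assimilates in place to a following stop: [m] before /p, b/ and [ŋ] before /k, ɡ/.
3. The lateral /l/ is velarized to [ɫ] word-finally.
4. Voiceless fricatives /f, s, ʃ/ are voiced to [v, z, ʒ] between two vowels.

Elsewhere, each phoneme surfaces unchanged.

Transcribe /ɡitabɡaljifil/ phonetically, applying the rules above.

/t/ — between /i/ and /a/, between two vowels — surfaces as [ɾ] (rule 1).
/l/ (between /a/ and /j/) is in the target of rule 3 but the environment (word-finally) is not met → [l].
/f/ — between /i/ and /i/, between two vowels — surfaces as [v] (rule 4).
Rule 3 applies to /l/ (word-final: word-finally) → [ɫ].

[ɡiɾabɡaljiviɫ]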